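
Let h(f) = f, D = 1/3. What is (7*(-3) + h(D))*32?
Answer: -1984/3 ≈ -661.33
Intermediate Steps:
D = ⅓ ≈ 0.33333
(7*(-3) + h(D))*32 = (7*(-3) + ⅓)*32 = (-21 + ⅓)*32 = -62/3*32 = -1984/3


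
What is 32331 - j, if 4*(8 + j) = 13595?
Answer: 115761/4 ≈ 28940.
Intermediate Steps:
j = 13563/4 (j = -8 + (1/4)*13595 = -8 + 13595/4 = 13563/4 ≈ 3390.8)
32331 - j = 32331 - 1*13563/4 = 32331 - 13563/4 = 115761/4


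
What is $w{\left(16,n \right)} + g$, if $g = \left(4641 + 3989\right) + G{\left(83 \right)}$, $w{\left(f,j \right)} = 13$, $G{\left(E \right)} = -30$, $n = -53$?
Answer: $8613$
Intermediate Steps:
$g = 8600$ ($g = \left(4641 + 3989\right) - 30 = 8630 - 30 = 8600$)
$w{\left(16,n \right)} + g = 13 + 8600 = 8613$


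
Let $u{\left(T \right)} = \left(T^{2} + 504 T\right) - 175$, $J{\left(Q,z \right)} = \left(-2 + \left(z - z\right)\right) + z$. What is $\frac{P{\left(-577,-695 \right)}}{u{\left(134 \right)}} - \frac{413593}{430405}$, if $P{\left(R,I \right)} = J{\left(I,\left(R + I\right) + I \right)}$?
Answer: $- \frac{36133981426}{36720863385} \approx -0.98402$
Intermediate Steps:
$J{\left(Q,z \right)} = -2 + z$ ($J{\left(Q,z \right)} = \left(-2 + 0\right) + z = -2 + z$)
$P{\left(R,I \right)} = -2 + R + 2 I$ ($P{\left(R,I \right)} = -2 + \left(\left(R + I\right) + I\right) = -2 + \left(\left(I + R\right) + I\right) = -2 + \left(R + 2 I\right) = -2 + R + 2 I$)
$u{\left(T \right)} = -175 + T^{2} + 504 T$
$\frac{P{\left(-577,-695 \right)}}{u{\left(134 \right)}} - \frac{413593}{430405} = \frac{-2 - 577 + 2 \left(-695\right)}{-175 + 134^{2} + 504 \cdot 134} - \frac{413593}{430405} = \frac{-2 - 577 - 1390}{-175 + 17956 + 67536} - \frac{413593}{430405} = - \frac{1969}{85317} - \frac{413593}{430405} = - \frac{36133981426}{36720863385}$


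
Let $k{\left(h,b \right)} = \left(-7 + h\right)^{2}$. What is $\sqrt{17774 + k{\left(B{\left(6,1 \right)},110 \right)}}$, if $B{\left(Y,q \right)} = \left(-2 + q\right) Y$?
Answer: $\sqrt{17943} \approx 133.95$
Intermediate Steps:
$B{\left(Y,q \right)} = Y \left(-2 + q\right)$
$\sqrt{17774 + k{\left(B{\left(6,1 \right)},110 \right)}} = \sqrt{17774 + \left(-7 + 6 \left(-2 + 1\right)\right)^{2}} = \sqrt{17774 + \left(-7 + 6 \left(-1\right)\right)^{2}} = \sqrt{17774 + \left(-7 - 6\right)^{2}} = \sqrt{17774 + \left(-13\right)^{2}} = \sqrt{17774 + 169} = \sqrt{17943}$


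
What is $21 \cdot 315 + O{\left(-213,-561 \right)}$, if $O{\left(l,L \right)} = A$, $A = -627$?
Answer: $5988$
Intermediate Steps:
$O{\left(l,L \right)} = -627$
$21 \cdot 315 + O{\left(-213,-561 \right)} = 21 \cdot 315 - 627 = 6615 - 627 = 5988$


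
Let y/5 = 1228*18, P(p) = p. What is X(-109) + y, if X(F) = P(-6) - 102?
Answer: 110412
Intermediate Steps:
y = 110520 (y = 5*(1228*18) = 5*22104 = 110520)
X(F) = -108 (X(F) = -6 - 102 = -108)
X(-109) + y = -108 + 110520 = 110412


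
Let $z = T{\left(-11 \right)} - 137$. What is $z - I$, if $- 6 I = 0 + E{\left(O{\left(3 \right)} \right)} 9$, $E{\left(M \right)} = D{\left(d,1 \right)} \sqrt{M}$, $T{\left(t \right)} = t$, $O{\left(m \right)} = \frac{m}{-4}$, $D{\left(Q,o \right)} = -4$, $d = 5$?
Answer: $-148 - 3 i \sqrt{3} \approx -148.0 - 5.1962 i$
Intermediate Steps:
$O{\left(m \right)} = - \frac{m}{4}$ ($O{\left(m \right)} = m \left(- \frac{1}{4}\right) = - \frac{m}{4}$)
$E{\left(M \right)} = - 4 \sqrt{M}$
$I = 3 i \sqrt{3}$ ($I = - \frac{0 + - 4 \sqrt{\left(- \frac{1}{4}\right) 3} \cdot 9}{6} = - \frac{0 + - 4 \sqrt{- \frac{3}{4}} \cdot 9}{6} = - \frac{0 + - 4 \frac{i \sqrt{3}}{2} \cdot 9}{6} = - \frac{0 + - 2 i \sqrt{3} \cdot 9}{6} = - \frac{0 - 18 i \sqrt{3}}{6} = - \frac{\left(-18\right) i \sqrt{3}}{6} = 3 i \sqrt{3} \approx 5.1962 i$)
$z = -148$ ($z = -11 - 137 = -148$)
$z - I = -148 - 3 i \sqrt{3}$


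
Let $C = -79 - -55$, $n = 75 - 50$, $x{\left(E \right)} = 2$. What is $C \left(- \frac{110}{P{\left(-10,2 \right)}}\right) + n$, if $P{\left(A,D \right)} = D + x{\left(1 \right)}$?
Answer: $685$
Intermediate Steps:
$P{\left(A,D \right)} = 2 + D$ ($P{\left(A,D \right)} = D + 2 = 2 + D$)
$n = 25$
$C = -24$ ($C = -79 + 55 = -24$)
$C \left(- \frac{110}{P{\left(-10,2 \right)}}\right) + n = - 24 \left(- \frac{110}{2 + 2}\right) + 25 = - 24 \left(- \frac{110}{4}\right) + 25 = - 24 \left(\left(-110\right) \frac{1}{4}\right) + 25 = \left(-24\right) \left(- \frac{55}{2}\right) + 25 = 660 + 25 = 685$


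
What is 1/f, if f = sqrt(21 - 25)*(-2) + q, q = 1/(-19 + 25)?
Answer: 6/577 + 144*I/577 ≈ 0.010399 + 0.24957*I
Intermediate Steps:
q = 1/6 ≈ 0.16667
f = 1/6 - 4*I (f = sqrt(21 - 25)*(-2) + 1/6 = sqrt(-4)*(-2) + 1/6 = (2*I)*(-2) + 1/6 = -4*I + 1/6 = 1/6 - 4*I ≈ 0.16667 - 4.0*I)
1/f = 1/(1/6 - 4*I) = 36*(1/6 + 4*I)/577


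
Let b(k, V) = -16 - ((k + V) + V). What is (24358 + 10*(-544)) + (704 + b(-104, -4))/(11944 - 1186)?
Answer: 101760322/5379 ≈ 18918.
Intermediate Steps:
b(k, V) = -16 - k - 2*V (b(k, V) = -16 - ((V + k) + V) = -16 - (k + 2*V) = -16 + (-k - 2*V) = -16 - k - 2*V)
(24358 + 10*(-544)) + (704 + b(-104, -4))/(11944 - 1186) = (24358 + 10*(-544)) + (704 + (-16 - 1*(-104) - 2*(-4)))/(11944 - 1186) = (24358 - 5440) + (704 + (-16 + 104 + 8))/10758 = 18918 + (704 + 96)*(1/10758) = 18918 + 800*(1/10758) = 18918 + 400/5379 = 101760322/5379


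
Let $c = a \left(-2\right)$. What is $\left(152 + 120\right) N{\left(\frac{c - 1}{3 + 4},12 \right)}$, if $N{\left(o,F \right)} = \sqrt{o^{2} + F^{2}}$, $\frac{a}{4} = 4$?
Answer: $\frac{816 \sqrt{905}}{7} \approx 3506.8$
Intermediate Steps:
$a = 16$ ($a = 4 \cdot 4 = 16$)
$c = -32$ ($c = 16 \left(-2\right) = -32$)
$N{\left(o,F \right)} = \sqrt{F^{2} + o^{2}}$
$\left(152 + 120\right) N{\left(\frac{c - 1}{3 + 4},12 \right)} = \left(152 + 120\right) \sqrt{12^{2} + \left(\frac{-32 - 1}{3 + 4}\right)^{2}} = 272 \sqrt{144 + \left(- \frac{33}{7}\right)^{2}} = 272 \sqrt{144 + \frac{1089}{49}} = 272 \sqrt{\frac{8145}{49}} = 272 \frac{3 \sqrt{905}}{7} = \frac{816 \sqrt{905}}{7}$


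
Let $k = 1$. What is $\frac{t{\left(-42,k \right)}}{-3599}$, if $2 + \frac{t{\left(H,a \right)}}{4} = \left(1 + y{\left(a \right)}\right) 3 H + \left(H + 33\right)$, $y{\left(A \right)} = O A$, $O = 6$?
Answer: $\frac{3572}{3599} \approx 0.9925$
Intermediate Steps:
$y{\left(A \right)} = 6 A$
$t{\left(H,a \right)} = 124 + 4 H + 4 H \left(3 + 18 a\right)$ ($t{\left(H,a \right)} = -8 + 4 \left(\left(1 + 6 a\right) 3 H + \left(H + 33\right)\right) = -8 + 4 \left(\left(3 + 18 a\right) H + \left(33 + H\right)\right) = -8 + 4 \left(H \left(3 + 18 a\right) + \left(33 + H\right)\right) = -8 + 4 \left(33 + H + H \left(3 + 18 a\right)\right) = -8 + \left(132 + 4 H + 4 H \left(3 + 18 a\right)\right) = 124 + 4 H + 4 H \left(3 + 18 a\right)$)
$\frac{t{\left(-42,k \right)}}{-3599} = \frac{124 + 16 \left(-42\right) + 72 \left(-42\right) 1}{-3599} = \left(124 - 672 - 3024\right) \left(- \frac{1}{3599}\right) = \left(-3572\right) \left(- \frac{1}{3599}\right) = \frac{3572}{3599}$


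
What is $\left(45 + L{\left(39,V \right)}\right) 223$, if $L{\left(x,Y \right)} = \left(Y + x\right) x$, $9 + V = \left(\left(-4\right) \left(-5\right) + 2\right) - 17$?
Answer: $314430$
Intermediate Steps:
$V = -4$ ($V = -9 + \left(\left(\left(-4\right) \left(-5\right) + 2\right) - 17\right) = -9 + \left(\left(20 + 2\right) - 17\right) = -9 + \left(22 - 17\right) = -9 + 5 = -4$)
$L{\left(x,Y \right)} = x \left(Y + x\right)$
$\left(45 + L{\left(39,V \right)}\right) 223 = \left(45 + 39 \left(-4 + 39\right)\right) 223 = \left(45 + 39 \cdot 35\right) 223 = \left(45 + 1365\right) 223 = 1410 \cdot 223 = 314430$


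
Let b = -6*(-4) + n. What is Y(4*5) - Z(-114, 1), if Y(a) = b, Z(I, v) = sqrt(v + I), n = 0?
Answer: 24 - I*sqrt(113) ≈ 24.0 - 10.63*I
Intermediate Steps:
Z(I, v) = sqrt(I + v)
b = 24 (b = -6*(-4) + 0 = 24 + 0 = 24)
Y(a) = 24
Y(4*5) - Z(-114, 1) = 24 - sqrt(-114 + 1) = 24 - sqrt(-113) = 24 - I*sqrt(113)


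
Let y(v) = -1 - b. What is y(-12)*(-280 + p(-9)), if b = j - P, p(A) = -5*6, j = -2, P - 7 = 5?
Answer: -4030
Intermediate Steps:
P = 12 (P = 7 + 5 = 12)
p(A) = -30
b = -14 (b = -2 - 1*12 = -2 - 12 = -14)
y(v) = 13 (y(v) = -1 - 1*(-14) = -1 + 14 = 13)
y(-12)*(-280 + p(-9)) = 13*(-280 - 30) = 13*(-310) = -4030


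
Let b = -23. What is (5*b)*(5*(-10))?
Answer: 5750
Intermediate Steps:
(5*b)*(5*(-10)) = (5*(-23))*(5*(-10)) = -115*(-50) = 5750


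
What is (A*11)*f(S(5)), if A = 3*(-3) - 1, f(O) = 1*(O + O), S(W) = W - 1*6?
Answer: 220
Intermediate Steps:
S(W) = -6 + W (S(W) = W - 6 = -6 + W)
f(O) = 2*O (f(O) = 1*(2*O) = 2*O)
A = -10 (A = -9 - 1 = -10)
(A*11)*f(S(5)) = (-10*11)*(2*(-6 + 5)) = -220*(-1) = -110*(-2) = 220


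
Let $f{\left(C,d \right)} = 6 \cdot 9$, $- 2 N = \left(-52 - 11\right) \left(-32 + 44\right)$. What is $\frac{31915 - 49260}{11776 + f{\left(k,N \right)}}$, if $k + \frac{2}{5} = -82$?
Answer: $- \frac{3469}{2366} \approx -1.4662$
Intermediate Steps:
$k = - \frac{412}{5}$ ($k = - \frac{2}{5} - 82 = - \frac{412}{5} \approx -82.4$)
$N = 378$ ($N = - \frac{\left(-52 - 11\right) \left(-32 + 44\right)}{2} = - \frac{\left(-63\right) 12}{2} = \left(- \frac{1}{2}\right) \left(-756\right) = 378$)
$f{\left(C,d \right)} = 54$
$\frac{31915 - 49260}{11776 + f{\left(k,N \right)}} = \frac{31915 - 49260}{11776 + 54} = - \frac{17345}{11830} = \left(-17345\right) \frac{1}{11830} = - \frac{3469}{2366}$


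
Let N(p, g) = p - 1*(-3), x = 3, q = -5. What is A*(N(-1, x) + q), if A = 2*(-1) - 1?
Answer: 9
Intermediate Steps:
A = -3 (A = -2 - 1 = -3)
N(p, g) = 3 + p (N(p, g) = p + 3 = 3 + p)
A*(N(-1, x) + q) = -3*((3 - 1) - 5) = -3*(2 - 5) = -3*(-3) = 9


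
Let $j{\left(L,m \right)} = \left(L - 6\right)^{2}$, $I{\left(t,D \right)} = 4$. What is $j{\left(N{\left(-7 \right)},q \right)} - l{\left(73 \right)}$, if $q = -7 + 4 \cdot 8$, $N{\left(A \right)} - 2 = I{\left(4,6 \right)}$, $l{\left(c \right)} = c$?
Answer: $-73$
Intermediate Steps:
$N{\left(A \right)} = 6$ ($N{\left(A \right)} = 2 + 4 = 6$)
$q = 25$ ($q = -7 + 32 = 25$)
$j{\left(L,m \right)} = \left(-6 + L\right)^{2}$
$j{\left(N{\left(-7 \right)},q \right)} - l{\left(73 \right)} = \left(-6 + 6\right)^{2} - 73 = 0^{2} - 73 = 0 - 73 = -73$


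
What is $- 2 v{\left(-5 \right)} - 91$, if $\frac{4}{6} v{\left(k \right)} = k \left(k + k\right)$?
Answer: $-241$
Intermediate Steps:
$v{\left(k \right)} = 3 k^{2}$ ($v{\left(k \right)} = \frac{3 k \left(k + k\right)}{2} = \frac{3 k 2 k}{2} = \frac{3 \cdot 2 k^{2}}{2} = 3 k^{2}$)
$- 2 v{\left(-5 \right)} - 91 = - 2 \cdot 3 \left(-5\right)^{2} - 91 = - 2 \cdot 3 \cdot 25 - 91 = \left(-2\right) 75 - 91 = -150 - 91 = -241$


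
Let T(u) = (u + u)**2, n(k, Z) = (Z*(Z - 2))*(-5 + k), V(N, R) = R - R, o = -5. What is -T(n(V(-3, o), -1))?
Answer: -900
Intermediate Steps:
V(N, R) = 0
n(k, Z) = Z*(-5 + k)*(-2 + Z) (n(k, Z) = (Z*(-2 + Z))*(-5 + k) = Z*(-5 + k)*(-2 + Z))
T(u) = 4*u**2 (T(u) = (2*u)**2 = 4*u**2)
-T(n(V(-3, o), -1)) = -4*(-(10 - 5*(-1) - 2*0 - 1*0))**2 = -4*(-(10 + 5 + 0 + 0))**2 = -4*(-1*15)**2 = -4*(-15)**2 = -4*225 = -1*900 = -900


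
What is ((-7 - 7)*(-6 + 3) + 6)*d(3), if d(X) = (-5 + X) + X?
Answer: 48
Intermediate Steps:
d(X) = -5 + 2*X
((-7 - 7)*(-6 + 3) + 6)*d(3) = ((-7 - 7)*(-6 + 3) + 6)*(-5 + 2*3) = (-14*(-3) + 6)*(-5 + 6) = (42 + 6)*1 = 48*1 = 48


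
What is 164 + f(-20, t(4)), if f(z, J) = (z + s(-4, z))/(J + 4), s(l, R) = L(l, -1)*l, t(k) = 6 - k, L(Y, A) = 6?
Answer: 470/3 ≈ 156.67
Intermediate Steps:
s(l, R) = 6*l
f(z, J) = (-24 + z)/(4 + J) (f(z, J) = (z + 6*(-4))/(J + 4) = (z - 24)/(4 + J) = (-24 + z)/(4 + J))
164 + f(-20, t(4)) = 164 + (-24 - 20)/(4 + (6 - 1*4)) = 164 - 44/(4 + (6 - 4)) = 164 - 44/(4 + 2) = 164 - 44/6 = 164 + (⅙)*(-44) = 164 - 22/3 = 470/3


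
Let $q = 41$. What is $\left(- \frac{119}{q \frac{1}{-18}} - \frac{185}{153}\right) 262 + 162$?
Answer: $\frac{84893168}{6273} \approx 13533.0$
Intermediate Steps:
$\left(- \frac{119}{q \frac{1}{-18}} - \frac{185}{153}\right) 262 + 162 = \left(- \frac{119}{41 \frac{1}{-18}} - \frac{185}{153}\right) 262 + 162 = \left(- \frac{119}{41 \left(- \frac{1}{18}\right)} - \frac{185}{153}\right) 262 + 162 = \left(- \frac{119}{- \frac{41}{18}} - \frac{185}{153}\right) 262 + 162 = \left(\left(-119\right) \left(- \frac{18}{41}\right) - \frac{185}{153}\right) 262 + 162 = \left(\frac{2142}{41} - \frac{185}{153}\right) 262 + 162 = \frac{320141}{6273} \cdot 262 + 162 = \frac{83876942}{6273} + 162 = \frac{84893168}{6273}$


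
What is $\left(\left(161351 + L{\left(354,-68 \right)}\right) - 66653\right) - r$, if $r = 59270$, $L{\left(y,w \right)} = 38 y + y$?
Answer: $49234$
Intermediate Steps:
$L{\left(y,w \right)} = 39 y$
$\left(\left(161351 + L{\left(354,-68 \right)}\right) - 66653\right) - r = \left(\left(161351 + 39 \cdot 354\right) - 66653\right) - 59270 = \left(\left(161351 + 13806\right) - 66653\right) - 59270 = \left(175157 - 66653\right) - 59270 = 108504 - 59270 = 49234$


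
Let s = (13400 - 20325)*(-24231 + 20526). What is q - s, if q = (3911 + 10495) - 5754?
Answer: -25648473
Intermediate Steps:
s = 25657125 (s = -6925*(-3705) = 25657125)
q = 8652 (q = 14406 - 5754 = 8652)
q - s = 8652 - 1*25657125 = 8652 - 25657125 = -25648473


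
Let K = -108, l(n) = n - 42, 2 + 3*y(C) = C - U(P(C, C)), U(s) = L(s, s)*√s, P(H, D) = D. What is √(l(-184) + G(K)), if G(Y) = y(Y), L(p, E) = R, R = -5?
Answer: √(-2364 + 90*I*√3)/3 ≈ 0.53406 + 16.216*I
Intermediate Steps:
L(p, E) = -5
U(s) = -5*√s
y(C) = -⅔ + C/3 + 5*√C/3 (y(C) = -⅔ + (C - (-5)*√C)/3 = -⅔ + (C + 5*√C)/3 = -⅔ + (C/3 + 5*√C/3) = -⅔ + C/3 + 5*√C/3)
l(n) = -42 + n
G(Y) = -⅔ + Y/3 + 5*√Y/3
√(l(-184) + G(K)) = √((-42 - 184) + (-⅔ + (⅓)*(-108) + 5*√(-108)/3)) = √(-226 + (-⅔ - 36 + 5*(6*I*√3)/3)) = √(-226 + (-⅔ - 36 + 10*I*√3)) = √(-226 + (-110/3 + 10*I*√3)) = √(-788/3 + 10*I*√3)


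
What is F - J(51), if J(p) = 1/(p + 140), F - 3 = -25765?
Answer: -4920543/191 ≈ -25762.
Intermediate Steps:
F = -25762 (F = 3 - 25765 = -25762)
J(p) = 1/(140 + p)
F - J(51) = -25762 - 1/(140 + 51) = -25762 - 1/191 = -4920543/191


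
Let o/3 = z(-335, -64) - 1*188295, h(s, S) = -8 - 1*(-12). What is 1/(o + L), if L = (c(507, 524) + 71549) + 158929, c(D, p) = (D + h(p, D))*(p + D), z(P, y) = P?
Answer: 1/191429 ≈ 5.2239e-6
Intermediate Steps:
h(s, S) = 4 (h(s, S) = -8 + 12 = 4)
c(D, p) = (4 + D)*(D + p) (c(D, p) = (D + 4)*(p + D) = (4 + D)*(D + p))
o = -565890 (o = 3*(-335 - 1*188295) = 3*(-335 - 188295) = 3*(-188630) = -565890)
L = 757319 (L = ((507² + 4*507 + 4*524 + 507*524) + 71549) + 158929 = ((257049 + 2028 + 2096 + 265668) + 71549) + 158929 = (526841 + 71549) + 158929 = 598390 + 158929 = 757319)
1/(o + L) = 1/(-565890 + 757319) = 1/191429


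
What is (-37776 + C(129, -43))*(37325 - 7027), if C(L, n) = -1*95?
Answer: -1147415558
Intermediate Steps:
C(L, n) = -95
(-37776 + C(129, -43))*(37325 - 7027) = (-37776 - 95)*(37325 - 7027) = -37871*30298 = -1147415558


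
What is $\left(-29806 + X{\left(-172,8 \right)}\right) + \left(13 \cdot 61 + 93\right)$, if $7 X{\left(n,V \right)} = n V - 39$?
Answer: $- \frac{203855}{7} \approx -29122.0$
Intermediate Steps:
$X{\left(n,V \right)} = - \frac{39}{7} + \frac{V n}{7}$ ($X{\left(n,V \right)} = \frac{n V - 39}{7} = \frac{V n - 39}{7} = \frac{-39 + V n}{7} = - \frac{39}{7} + \frac{V n}{7}$)
$\left(-29806 + X{\left(-172,8 \right)}\right) + \left(13 \cdot 61 + 93\right) = \left(-29806 + \left(- \frac{39}{7} + \frac{1}{7} \cdot 8 \left(-172\right)\right)\right) + \left(13 \cdot 61 + 93\right) = \left(-29806 - \frac{1415}{7}\right) + \left(793 + 93\right) = \left(-29806 - \frac{1415}{7}\right) + 886 = - \frac{210057}{7} + 886 = - \frac{203855}{7}$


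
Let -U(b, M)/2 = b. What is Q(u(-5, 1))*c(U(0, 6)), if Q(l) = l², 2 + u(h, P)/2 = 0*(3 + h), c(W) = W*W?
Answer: 0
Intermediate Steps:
U(b, M) = -2*b
c(W) = W²
u(h, P) = -4 (u(h, P) = -4 + 2*(0*(3 + h)) = -4 + 2*0 = -4 + 0 = -4)
Q(u(-5, 1))*c(U(0, 6)) = (-4)²*(-2*0)² = 16*0² = 16*0 = 0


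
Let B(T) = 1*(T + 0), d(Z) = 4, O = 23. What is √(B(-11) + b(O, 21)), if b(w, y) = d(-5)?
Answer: I*√7 ≈ 2.6458*I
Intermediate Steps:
B(T) = T (B(T) = 1*T = T)
b(w, y) = 4
√(B(-11) + b(O, 21)) = √(-11 + 4) = √(-7) = I*√7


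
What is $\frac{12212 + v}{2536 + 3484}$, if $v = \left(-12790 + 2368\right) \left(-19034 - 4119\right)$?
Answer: $\frac{17236627}{430} \approx 40085.0$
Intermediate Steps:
$v = 241300566$ ($v = \left(-10422\right) \left(-23153\right) = 241300566$)
$\frac{12212 + v}{2536 + 3484} = \frac{12212 + 241300566}{2536 + 3484} = \frac{241312778}{6020} = 241312778 \cdot \frac{1}{6020} = \frac{17236627}{430}$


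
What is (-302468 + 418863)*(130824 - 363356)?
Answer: -27065562140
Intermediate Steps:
(-302468 + 418863)*(130824 - 363356) = 116395*(-232532) = -27065562140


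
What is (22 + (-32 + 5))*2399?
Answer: -11995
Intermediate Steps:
(22 + (-32 + 5))*2399 = (22 - 27)*2399 = -5*2399 = -11995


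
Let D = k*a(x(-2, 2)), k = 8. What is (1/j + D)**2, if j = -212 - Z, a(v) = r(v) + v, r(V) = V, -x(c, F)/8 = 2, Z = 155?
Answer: 8827166209/134689 ≈ 65537.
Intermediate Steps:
x(c, F) = -16 (x(c, F) = -8*2 = -16)
a(v) = 2*v (a(v) = v + v = 2*v)
D = -256 (D = 8*(2*(-16)) = 8*(-32) = -256)
j = -367 (j = -212 - 1*155 = -212 - 155 = -367)
(1/j + D)**2 = (1/(-367) - 256)**2 = (-1/367 - 256)**2 = (-93953/367)**2 = 8827166209/134689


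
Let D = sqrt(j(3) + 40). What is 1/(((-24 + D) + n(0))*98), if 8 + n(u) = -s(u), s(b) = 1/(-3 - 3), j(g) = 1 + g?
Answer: -573/1709953 - 36*sqrt(11)/1709953 ≈ -0.00040492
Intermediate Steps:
s(b) = -1/6 (s(b) = 1/(-6) = -1/6)
n(u) = -47/6 (n(u) = -8 - 1*(-1/6) = -8 + 1/6 = -47/6)
D = 2*sqrt(11) (D = sqrt((1 + 3) + 40) = sqrt(4 + 40) = sqrt(44) = 2*sqrt(11) ≈ 6.6332)
1/(((-24 + D) + n(0))*98) = 1/(((-24 + 2*sqrt(11)) - 47/6)*98) = 1/((-191/6 + 2*sqrt(11))*98) = 1/(-9359/3 + 196*sqrt(11))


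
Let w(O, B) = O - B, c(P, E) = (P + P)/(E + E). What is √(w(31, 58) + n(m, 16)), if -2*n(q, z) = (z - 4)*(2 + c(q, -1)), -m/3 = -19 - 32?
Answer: √879 ≈ 29.648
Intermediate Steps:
c(P, E) = P/E (c(P, E) = (2*P)/((2*E)) = (2*P)*(1/(2*E)) = P/E)
m = 153 (m = -3*(-19 - 32) = -3*(-51) = 153)
n(q, z) = -(-4 + z)*(2 - q)/2 (n(q, z) = -(z - 4)*(2 + q/(-1))/2 = -(-4 + z)*(2 + q*(-1))/2 = -(-4 + z)*(2 - q)/2)
√(w(31, 58) + n(m, 16)) = √((31 - 1*58) + (4 - 1*16 - 2*153 + (½)*153*16)) = √((31 - 58) + (4 - 16 - 306 + 1224)) = √(-27 + 906) = √879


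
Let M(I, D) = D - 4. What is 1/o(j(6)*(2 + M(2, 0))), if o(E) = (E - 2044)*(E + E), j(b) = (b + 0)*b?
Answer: 1/304704 ≈ 3.2819e-6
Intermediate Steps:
j(b) = b² (j(b) = b*b = b²)
M(I, D) = -4 + D
o(E) = 2*E*(-2044 + E) (o(E) = (-2044 + E)*(2*E) = 2*E*(-2044 + E))
1/o(j(6)*(2 + M(2, 0))) = 1/(2*(6²*(2 + (-4 + 0)))*(-2044 + 6²*(2 + (-4 + 0)))) = 1/(2*(36*(2 - 4))*(-2044 + 36*(2 - 4))) = 1/(2*(36*(-2))*(-2044 + 36*(-2))) = 1/(2*(-72)*(-2044 - 72)) = 1/(2*(-72)*(-2116)) = 1/304704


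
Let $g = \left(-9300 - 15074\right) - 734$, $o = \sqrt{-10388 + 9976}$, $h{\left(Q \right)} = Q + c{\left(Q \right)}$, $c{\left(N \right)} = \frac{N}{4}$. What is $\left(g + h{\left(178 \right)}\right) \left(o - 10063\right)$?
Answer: $\frac{500845573}{2} - 49771 i \sqrt{103} \approx 2.5042 \cdot 10^{8} - 5.0512 \cdot 10^{5} i$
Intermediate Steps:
$c{\left(N \right)} = \frac{N}{4}$ ($c{\left(N \right)} = N \frac{1}{4} = \frac{N}{4}$)
$h{\left(Q \right)} = \frac{5 Q}{4}$ ($h{\left(Q \right)} = Q + \frac{Q}{4} = \frac{5 Q}{4}$)
$o = 2 i \sqrt{103}$ ($o = \sqrt{-412} = 2 i \sqrt{103} \approx 20.298 i$)
$g = -25108$ ($g = -24374 - 734 = -25108$)
$\left(g + h{\left(178 \right)}\right) \left(o - 10063\right) = \left(-25108 + \frac{5}{4} \cdot 178\right) \left(2 i \sqrt{103} - 10063\right) = \left(-25108 + \frac{445}{2}\right) \left(-10063 + 2 i \sqrt{103}\right) = - \frac{49771 \left(-10063 + 2 i \sqrt{103}\right)}{2} = \frac{500845573}{2} - 49771 i \sqrt{103}$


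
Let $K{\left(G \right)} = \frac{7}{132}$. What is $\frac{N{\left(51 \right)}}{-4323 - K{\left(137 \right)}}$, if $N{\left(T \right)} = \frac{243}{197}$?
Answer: $- \frac{32076}{112416671} \approx -0.00028533$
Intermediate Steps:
$N{\left(T \right)} = \frac{243}{197}$ ($N{\left(T \right)} = 243 \cdot \frac{1}{197} = \frac{243}{197}$)
$K{\left(G \right)} = \frac{7}{132}$ ($K{\left(G \right)} = 7 \cdot \frac{1}{132} = \frac{7}{132}$)
$\frac{N{\left(51 \right)}}{-4323 - K{\left(137 \right)}} = \frac{243}{197 \left(-4323 - \frac{7}{132}\right)} = \frac{243}{197 \left(- \frac{570643}{132}\right)} = \frac{243}{197} \left(- \frac{132}{570643}\right) = - \frac{32076}{112416671}$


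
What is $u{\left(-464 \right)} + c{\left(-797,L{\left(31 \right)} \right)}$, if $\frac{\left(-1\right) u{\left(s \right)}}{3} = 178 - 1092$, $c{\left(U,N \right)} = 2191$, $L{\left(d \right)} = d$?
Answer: $4933$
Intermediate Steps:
$u{\left(s \right)} = 2742$ ($u{\left(s \right)} = - 3 \left(178 - 1092\right) = \left(-3\right) \left(-914\right) = 2742$)
$u{\left(-464 \right)} + c{\left(-797,L{\left(31 \right)} \right)} = 2742 + 2191 = 4933$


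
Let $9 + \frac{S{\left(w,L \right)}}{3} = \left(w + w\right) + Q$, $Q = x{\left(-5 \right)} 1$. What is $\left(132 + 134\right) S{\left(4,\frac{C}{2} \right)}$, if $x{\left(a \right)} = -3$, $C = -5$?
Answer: $-3192$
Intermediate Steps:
$Q = -3$ ($Q = \left(-3\right) 1 = -3$)
$S{\left(w,L \right)} = -36 + 6 w$ ($S{\left(w,L \right)} = -27 + 3 \left(\left(w + w\right) - 3\right) = -27 + 3 \left(2 w - 3\right) = -27 + 3 \left(-3 + 2 w\right) = -27 + \left(-9 + 6 w\right) = -36 + 6 w$)
$\left(132 + 134\right) S{\left(4,\frac{C}{2} \right)} = \left(132 + 134\right) \left(-36 + 6 \cdot 4\right) = 266 \left(-36 + 24\right) = 266 \left(-12\right) = -3192$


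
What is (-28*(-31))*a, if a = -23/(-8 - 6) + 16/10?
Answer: 14074/5 ≈ 2814.8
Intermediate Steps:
a = 227/70 (a = -23/(-14) + 16*(⅒) = -23*(-1/14) + 8/5 = 23/14 + 8/5 = 227/70 ≈ 3.2429)
(-28*(-31))*a = -28*(-31)*(227/70) = 868*(227/70) = 14074/5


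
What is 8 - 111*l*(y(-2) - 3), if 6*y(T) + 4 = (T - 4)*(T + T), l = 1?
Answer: -29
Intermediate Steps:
y(T) = -2/3 + T*(-4 + T)/3 (y(T) = -2/3 + ((T - 4)*(T + T))/6 = -2/3 + ((-4 + T)*(2*T))/6 = -2/3 + (2*T*(-4 + T))/6 = -2/3 + T*(-4 + T)/3)
8 - 111*l*(y(-2) - 3) = 8 - 111*((-2/3 - 4/3*(-2) + (1/3)*(-2)**2) - 3) = 8 - 111*((-2/3 + 8/3 + (1/3)*4) - 3) = 8 - 111*((-2/3 + 8/3 + 4/3) - 3) = 8 - 111*(10/3 - 3) = 8 - 111/3 = 8 - 111*1/3 = 8 - 37 = -29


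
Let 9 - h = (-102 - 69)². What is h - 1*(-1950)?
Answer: -27282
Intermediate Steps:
h = -29232 (h = 9 - (-102 - 69)² = 9 - 1*(-171)² = 9 - 1*29241 = 9 - 29241 = -29232)
h - 1*(-1950) = -29232 - 1*(-1950) = -29232 + 1950 = -27282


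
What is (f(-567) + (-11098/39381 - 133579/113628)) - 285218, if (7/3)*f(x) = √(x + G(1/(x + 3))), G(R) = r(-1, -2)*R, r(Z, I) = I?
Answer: -141810615652063/497198252 + I*√45089826/658 ≈ -2.8522e+5 + 10.205*I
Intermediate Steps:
G(R) = -2*R
f(x) = 3*√(x - 2/(3 + x))/7 (f(x) = 3*√(x - 2/(x + 3))/7 = 3*√(x - 2/(3 + x))/7)
(f(-567) + (-11098/39381 - 133579/113628)) - 285218 = (3*√((-2 - 567*(3 - 567))/(3 - 567))/7 + (-11098/39381 - 133579/113628)) - 285218 = (3*√((-2 - 567*(-564))/(-564))/7 + (-11098*1/39381 - 133579*1/113628)) - 285218 = (3*√(-(-2 + 319788)/564)/7 + (-11098/39381 - 133579/113628)) - 285218 = (3*√(-1/564*319786)/7 - 724613127/497198252) - 285218 = (3*√(-159893/282)/7 - 724613127/497198252) - 285218 = (3*(I*√45089826/282)/7 - 724613127/497198252) - 285218 = (I*√45089826/658 - 724613127/497198252) - 285218 = (-724613127/497198252 + I*√45089826/658) - 285218 = -141810615652063/497198252 + I*√45089826/658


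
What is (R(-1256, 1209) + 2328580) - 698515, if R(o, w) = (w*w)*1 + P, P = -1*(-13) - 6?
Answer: 3091753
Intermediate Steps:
P = 7 (P = 13 - 6 = 7)
R(o, w) = 7 + w² (R(o, w) = (w*w)*1 + 7 = w²*1 + 7 = w² + 7 = 7 + w²)
(R(-1256, 1209) + 2328580) - 698515 = ((7 + 1209²) + 2328580) - 698515 = ((7 + 1461681) + 2328580) - 698515 = (1461688 + 2328580) - 698515 = 3790268 - 698515 = 3091753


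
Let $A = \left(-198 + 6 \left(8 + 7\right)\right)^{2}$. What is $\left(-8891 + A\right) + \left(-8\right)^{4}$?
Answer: $6869$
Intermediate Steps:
$A = 11664$ ($A = \left(-198 + 6 \cdot 15\right)^{2} = \left(-198 + 90\right)^{2} = \left(-108\right)^{2} = 11664$)
$\left(-8891 + A\right) + \left(-8\right)^{4} = \left(-8891 + 11664\right) + \left(-8\right)^{4} = 2773 + 4096 = 6869$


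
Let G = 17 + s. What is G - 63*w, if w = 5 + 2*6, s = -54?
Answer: -1108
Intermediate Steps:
G = -37 (G = 17 - 54 = -37)
w = 17 (w = 5 + 12 = 17)
G - 63*w = -37 - 63*17 = -37 - 1071 = -1108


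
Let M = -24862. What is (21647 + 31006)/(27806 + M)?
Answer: 52653/2944 ≈ 17.885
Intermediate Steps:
(21647 + 31006)/(27806 + M) = (21647 + 31006)/(27806 - 24862) = 52653/2944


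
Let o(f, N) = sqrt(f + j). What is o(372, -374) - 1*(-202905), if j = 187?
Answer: 202905 + sqrt(559) ≈ 2.0293e+5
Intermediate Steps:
o(f, N) = sqrt(187 + f) (o(f, N) = sqrt(f + 187) = sqrt(187 + f))
o(372, -374) - 1*(-202905) = sqrt(187 + 372) - 1*(-202905) = sqrt(559) + 202905 = 202905 + sqrt(559)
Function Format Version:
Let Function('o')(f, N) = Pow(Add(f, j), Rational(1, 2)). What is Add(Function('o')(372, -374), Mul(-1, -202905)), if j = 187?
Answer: Add(202905, Pow(559, Rational(1, 2))) ≈ 2.0293e+5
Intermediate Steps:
Function('o')(f, N) = Pow(Add(187, f), Rational(1, 2)) (Function('o')(f, N) = Pow(Add(f, 187), Rational(1, 2)) = Pow(Add(187, f), Rational(1, 2)))
Add(Function('o')(372, -374), Mul(-1, -202905)) = Add(Pow(Add(187, 372), Rational(1, 2)), Mul(-1, -202905)) = Add(Pow(559, Rational(1, 2)), 202905) = Add(202905, Pow(559, Rational(1, 2)))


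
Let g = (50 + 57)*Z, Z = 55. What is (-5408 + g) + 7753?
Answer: 8230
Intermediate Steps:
g = 5885 (g = (50 + 57)*55 = 107*55 = 5885)
(-5408 + g) + 7753 = (-5408 + 5885) + 7753 = 477 + 7753 = 8230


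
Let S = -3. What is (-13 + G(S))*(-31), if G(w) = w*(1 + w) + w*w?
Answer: -62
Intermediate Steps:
G(w) = w² + w*(1 + w) (G(w) = w*(1 + w) + w² = w² + w*(1 + w))
(-13 + G(S))*(-31) = (-13 - 3*(1 + 2*(-3)))*(-31) = (-13 - 3*(1 - 6))*(-31) = (-13 - 3*(-5))*(-31) = (-13 + 15)*(-31) = 2*(-31) = -62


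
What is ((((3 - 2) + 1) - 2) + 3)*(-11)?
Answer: -33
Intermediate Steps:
((((3 - 2) + 1) - 2) + 3)*(-11) = (((1 + 1) - 2) + 3)*(-11) = ((2 - 2) + 3)*(-11) = (0 + 3)*(-11) = 3*(-11) = -33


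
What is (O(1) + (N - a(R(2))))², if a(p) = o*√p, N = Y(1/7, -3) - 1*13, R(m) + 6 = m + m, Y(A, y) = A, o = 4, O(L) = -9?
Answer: 21841/49 + 1224*I*√2/7 ≈ 445.73 + 247.29*I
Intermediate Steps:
R(m) = -6 + 2*m (R(m) = -6 + (m + m) = -6 + 2*m)
N = -90/7 (N = 1/7 - 1*13 = 1*(⅐) - 13 = ⅐ - 13 = -90/7 ≈ -12.857)
a(p) = 4*√p
(O(1) + (N - a(R(2))))² = (-9 + (-90/7 - 4*√(-6 + 2*2)))² = (-9 + (-90/7 - 4*√(-6 + 4)))² = (-9 + (-90/7 - 4*√(-2)))² = (-9 + (-90/7 - 4*I*√2))² = (-153/7 - 4*I*√2)²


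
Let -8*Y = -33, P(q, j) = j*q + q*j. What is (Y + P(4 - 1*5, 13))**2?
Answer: 30625/64 ≈ 478.52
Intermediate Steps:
P(q, j) = 2*j*q (P(q, j) = j*q + j*q = 2*j*q)
Y = 33/8 (Y = -1/8*(-33) = 33/8 ≈ 4.1250)
(Y + P(4 - 1*5, 13))**2 = (33/8 + 2*13*(4 - 1*5))**2 = (33/8 + 2*13*(4 - 5))**2 = (33/8 + 2*13*(-1))**2 = (33/8 - 26)**2 = (-175/8)**2 = 30625/64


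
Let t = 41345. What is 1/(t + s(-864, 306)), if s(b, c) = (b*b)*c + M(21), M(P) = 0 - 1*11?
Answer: 1/228469110 ≈ 4.3770e-9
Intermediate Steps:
M(P) = -11 (M(P) = 0 - 11 = -11)
s(b, c) = -11 + c*b² (s(b, c) = (b*b)*c - 11 = b²*c - 11 = c*b² - 11 = -11 + c*b²)
1/(t + s(-864, 306)) = 1/(41345 + (-11 + 306*(-864)²)) = 1/(41345 + (-11 + 306*746496)) = 1/(41345 + (-11 + 228427776)) = 1/(41345 + 228427765) = 1/228469110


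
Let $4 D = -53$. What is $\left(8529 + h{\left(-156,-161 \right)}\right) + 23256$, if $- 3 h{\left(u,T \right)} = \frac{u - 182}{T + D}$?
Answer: $\frac{66461083}{2091} \approx 31784.0$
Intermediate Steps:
$D = - \frac{53}{4}$ ($D = \frac{1}{4} \left(-53\right) = - \frac{53}{4} \approx -13.25$)
$h{\left(u,T \right)} = - \frac{-182 + u}{3 \left(- \frac{53}{4} + T\right)}$ ($h{\left(u,T \right)} = - \frac{\left(u - 182\right) \frac{1}{T - \frac{53}{4}}}{3} = - \frac{\left(-182 + u\right) \frac{1}{- \frac{53}{4} + T}}{3} = - \frac{\frac{1}{- \frac{53}{4} + T} \left(-182 + u\right)}{3} = - \frac{-182 + u}{3 \left(- \frac{53}{4} + T\right)}$)
$\left(8529 + h{\left(-156,-161 \right)}\right) + 23256 = \left(8529 + \frac{4 \left(182 - -156\right)}{3 \left(-53 + 4 \left(-161\right)\right)}\right) + 23256 = \left(8529 + \frac{4 \left(182 + 156\right)}{3 \left(-53 - 644\right)}\right) + 23256 = \left(8529 + \frac{4}{3} \frac{1}{-697} \cdot 338\right) + 23256 = \left(8529 + \frac{4}{3} \left(- \frac{1}{697}\right) 338\right) + 23256 = \left(8529 - \frac{1352}{2091}\right) + 23256 = \frac{17832787}{2091} + 23256 = \frac{66461083}{2091}$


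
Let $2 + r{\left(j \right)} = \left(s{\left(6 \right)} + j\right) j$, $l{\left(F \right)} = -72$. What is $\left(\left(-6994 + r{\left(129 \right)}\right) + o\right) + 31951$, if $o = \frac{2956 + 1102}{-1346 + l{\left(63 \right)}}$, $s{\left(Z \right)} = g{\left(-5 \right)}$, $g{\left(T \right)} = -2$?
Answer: $\frac{29306613}{709} \approx 41335.0$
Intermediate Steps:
$s{\left(Z \right)} = -2$
$r{\left(j \right)} = -2 + j \left(-2 + j\right)$ ($r{\left(j \right)} = -2 + \left(-2 + j\right) j = -2 + j \left(-2 + j\right)$)
$o = - \frac{2029}{709}$ ($o = \frac{2956 + 1102}{-1346 - 72} = \frac{4058}{-1418} = 4058 \left(- \frac{1}{1418}\right) = - \frac{2029}{709} \approx -2.8618$)
$\left(\left(-6994 + r{\left(129 \right)}\right) + o\right) + 31951 = \left(\left(-6994 - \left(260 - 16641\right)\right) - \frac{2029}{709}\right) + 31951 = \left(\left(-6994 - -16381\right) - \frac{2029}{709}\right) + 31951 = \left(\left(-6994 + 16381\right) - \frac{2029}{709}\right) + 31951 = \left(9387 - \frac{2029}{709}\right) + 31951 = \frac{6653354}{709} + 31951 = \frac{29306613}{709}$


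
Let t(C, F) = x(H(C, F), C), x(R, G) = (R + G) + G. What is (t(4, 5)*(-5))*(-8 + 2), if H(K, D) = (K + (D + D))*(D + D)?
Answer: 4440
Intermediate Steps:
H(K, D) = 2*D*(K + 2*D) (H(K, D) = (K + 2*D)*(2*D) = 2*D*(K + 2*D))
x(R, G) = R + 2*G (x(R, G) = (G + R) + G = R + 2*G)
t(C, F) = 2*C + 2*F*(C + 2*F) (t(C, F) = 2*F*(C + 2*F) + 2*C = 2*C + 2*F*(C + 2*F))
(t(4, 5)*(-5))*(-8 + 2) = ((2*4 + 2*5*(4 + 2*5))*(-5))*(-8 + 2) = ((8 + 2*5*(4 + 10))*(-5))*(-6) = ((8 + 2*5*14)*(-5))*(-6) = ((8 + 140)*(-5))*(-6) = (148*(-5))*(-6) = -740*(-6) = 4440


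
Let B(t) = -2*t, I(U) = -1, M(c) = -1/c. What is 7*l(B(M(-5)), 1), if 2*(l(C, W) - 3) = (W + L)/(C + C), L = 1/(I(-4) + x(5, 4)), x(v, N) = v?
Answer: 497/32 ≈ 15.531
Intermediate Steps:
L = ¼ (L = 1/(-1 + 5) = 1/4 = ¼ ≈ 0.25000)
l(C, W) = 3 + (¼ + W)/(4*C) (l(C, W) = 3 + ((W + ¼)/(C + C))/2 = 3 + ((¼ + W)/((2*C)))/2 = 3 + ((¼ + W)*(1/(2*C)))/2 = 3 + ((¼ + W)/(2*C))/2 = 3 + (¼ + W)/(4*C))
7*l(B(M(-5)), 1) = 7*((1 + 4*1 + 48*(-(-2)/(-5)))/(16*((-(-2)/(-5))))) = 7*((1 + 4 + 48*(-(-2)*(-1)/5))/(16*((-(-2)*(-1)/5)))) = 7*((1 + 4 + 48*(-2*⅕))/(16*((-2*⅕)))) = 7*((1 + 4 + 48*(-⅖))/(16*(-⅖))) = 7*((1/16)*(-5/2)*(1 + 4 - 96/5)) = 7*((1/16)*(-5/2)*(-71/5)) = 7*(71/32) = 497/32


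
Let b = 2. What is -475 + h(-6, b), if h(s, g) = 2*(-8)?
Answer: -491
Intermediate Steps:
h(s, g) = -16
-475 + h(-6, b) = -475 - 16 = -491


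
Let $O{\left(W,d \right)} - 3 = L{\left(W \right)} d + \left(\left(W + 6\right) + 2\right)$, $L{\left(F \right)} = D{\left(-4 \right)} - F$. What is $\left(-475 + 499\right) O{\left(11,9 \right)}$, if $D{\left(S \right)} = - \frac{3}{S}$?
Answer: $-1686$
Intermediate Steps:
$L{\left(F \right)} = \frac{3}{4} - F$ ($L{\left(F \right)} = - \frac{3}{-4} - F = \left(-3\right) \left(- \frac{1}{4}\right) - F = \frac{3}{4} - F$)
$O{\left(W,d \right)} = 11 + W + d \left(\frac{3}{4} - W\right)$ ($O{\left(W,d \right)} = 3 + \left(\left(\frac{3}{4} - W\right) d + \left(\left(W + 6\right) + 2\right)\right) = 3 + \left(d \left(\frac{3}{4} - W\right) + \left(\left(6 + W\right) + 2\right)\right) = 3 + \left(d \left(\frac{3}{4} - W\right) + \left(8 + W\right)\right) = 3 + \left(8 + W + d \left(\frac{3}{4} - W\right)\right) = 11 + W + d \left(\frac{3}{4} - W\right)$)
$\left(-475 + 499\right) O{\left(11,9 \right)} = \left(-475 + 499\right) \left(11 + 11 + \frac{3}{4} \cdot 9 - 11 \cdot 9\right) = 24 \left(11 + 11 + \frac{27}{4} - 99\right) = 24 \left(- \frac{281}{4}\right) = -1686$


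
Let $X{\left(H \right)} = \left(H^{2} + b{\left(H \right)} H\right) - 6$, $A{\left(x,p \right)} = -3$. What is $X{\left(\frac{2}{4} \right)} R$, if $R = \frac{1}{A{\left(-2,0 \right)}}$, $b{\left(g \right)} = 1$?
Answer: $\frac{7}{4} \approx 1.75$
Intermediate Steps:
$X{\left(H \right)} = -6 + H + H^{2}$ ($X{\left(H \right)} = \left(H^{2} + 1 H\right) - 6 = \left(H^{2} + H\right) - 6 = \left(H + H^{2}\right) - 6 = -6 + H + H^{2}$)
$R = - \frac{1}{3}$ ($R = \frac{1}{-3} = - \frac{1}{3} \approx -0.33333$)
$X{\left(\frac{2}{4} \right)} R = \left(-6 + \frac{2}{4} + \left(\frac{2}{4}\right)^{2}\right) \left(- \frac{1}{3}\right) = \left(-6 + 2 \cdot \frac{1}{4} + \left(2 \cdot \frac{1}{4}\right)^{2}\right) \left(- \frac{1}{3}\right) = \left(-6 + \frac{1}{2} + \left(\frac{1}{2}\right)^{2}\right) \left(- \frac{1}{3}\right) = \left(-6 + \frac{1}{2} + \frac{1}{4}\right) \left(- \frac{1}{3}\right) = \left(- \frac{21}{4}\right) \left(- \frac{1}{3}\right) = \frac{7}{4}$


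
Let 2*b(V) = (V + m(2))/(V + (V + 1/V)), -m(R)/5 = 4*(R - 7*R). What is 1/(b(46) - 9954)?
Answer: -4233/42128704 ≈ -0.00010048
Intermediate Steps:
m(R) = 120*R (m(R) = -20*(R - 7*R) = -20*(-6*R) = -(-120)*R = 120*R)
b(V) = (240 + V)/(2*(1/V + 2*V)) (b(V) = ((V + 120*2)/(V + (V + 1/V)))/2 = ((V + 240)/(1/V + 2*V))/2 = ((240 + V)/(1/V + 2*V))/2 = (240 + V)/(2*(1/V + 2*V)))
1/(b(46) - 9954) = 1/((½)*46*(240 + 46)/(1 + 2*46²) - 9954) = 1/((½)*46*286/(1 + 2*2116) - 9954) = 1/((½)*46*286/(1 + 4232) - 9954) = 1/((½)*46*286/4233 - 9954) = 1/((½)*46*(1/4233)*286 - 9954) = 1/(6578/4233 - 9954) = 1/(-42128704/4233) = -4233/42128704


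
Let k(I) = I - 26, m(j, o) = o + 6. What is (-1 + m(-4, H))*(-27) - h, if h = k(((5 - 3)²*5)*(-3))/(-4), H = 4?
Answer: -529/2 ≈ -264.50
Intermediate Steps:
m(j, o) = 6 + o
k(I) = -26 + I
h = 43/2 (h = (-26 + ((5 - 3)²*5)*(-3))/(-4) = (-26 + (2²*5)*(-3))*(-¼) = (-26 + (4*5)*(-3))*(-¼) = (-26 + 20*(-3))*(-¼) = (-26 - 60)*(-¼) = -86*(-¼) = 43/2 ≈ 21.500)
(-1 + m(-4, H))*(-27) - h = (-1 + (6 + 4))*(-27) - 1*43/2 = (-1 + 10)*(-27) - 43/2 = 9*(-27) - 43/2 = -243 - 43/2 = -529/2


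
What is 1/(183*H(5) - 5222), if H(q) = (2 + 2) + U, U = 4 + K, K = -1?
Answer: -1/3941 ≈ -0.00025374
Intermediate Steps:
U = 3 (U = 4 - 1 = 3)
H(q) = 7 (H(q) = (2 + 2) + 3 = 4 + 3 = 7)
1/(183*H(5) - 5222) = 1/(183*7 - 5222) = 1/(1281 - 5222) = 1/(-3941) = -1/3941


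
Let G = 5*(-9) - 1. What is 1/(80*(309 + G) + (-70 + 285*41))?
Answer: 1/32655 ≈ 3.0623e-5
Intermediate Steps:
G = -46 (G = -45 - 1 = -46)
1/(80*(309 + G) + (-70 + 285*41)) = 1/(80*(309 - 46) + (-70 + 285*41)) = 1/(80*263 + (-70 + 11685)) = 1/(21040 + 11615) = 1/32655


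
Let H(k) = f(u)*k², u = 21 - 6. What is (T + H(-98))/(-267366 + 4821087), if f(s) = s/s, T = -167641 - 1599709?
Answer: -1757746/4553721 ≈ -0.38600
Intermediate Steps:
T = -1767350
u = 15
f(s) = 1
H(k) = k² (H(k) = 1*k² = k²)
(T + H(-98))/(-267366 + 4821087) = (-1767350 + (-98)²)/(-267366 + 4821087) = (-1767350 + 9604)/4553721 = -1757746*1/4553721 = -1757746/4553721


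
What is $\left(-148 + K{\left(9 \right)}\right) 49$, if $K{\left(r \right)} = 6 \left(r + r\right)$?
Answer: $-1960$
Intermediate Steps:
$K{\left(r \right)} = 12 r$ ($K{\left(r \right)} = 6 \cdot 2 r = 12 r$)
$\left(-148 + K{\left(9 \right)}\right) 49 = \left(-148 + 12 \cdot 9\right) 49 = \left(-148 + 108\right) 49 = \left(-40\right) 49 = -1960$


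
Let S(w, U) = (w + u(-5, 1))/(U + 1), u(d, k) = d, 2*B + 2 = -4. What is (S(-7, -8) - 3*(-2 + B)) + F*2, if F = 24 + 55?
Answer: 1223/7 ≈ 174.71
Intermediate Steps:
B = -3 (B = -1 + (½)*(-4) = -1 - 2 = -3)
S(w, U) = (-5 + w)/(1 + U) (S(w, U) = (w - 5)/(U + 1) = (-5 + w)/(1 + U))
F = 79
(S(-7, -8) - 3*(-2 + B)) + F*2 = ((-5 - 7)/(1 - 8) - 3*(-2 - 3)) + 79*2 = (-12/(-7) - 3*(-5)) + 158 = (-⅐*(-12) + 15) + 158 = (12/7 + 15) + 158 = 117/7 + 158 = 1223/7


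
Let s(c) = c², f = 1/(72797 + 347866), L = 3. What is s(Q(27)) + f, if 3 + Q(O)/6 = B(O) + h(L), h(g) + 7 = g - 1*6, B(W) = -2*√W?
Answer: 4194851437/420663 + 5616*√3 ≈ 19699.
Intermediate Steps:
h(g) = -13 + g (h(g) = -7 + (g - 1*6) = -7 + (g - 6) = -7 + (-6 + g) = -13 + g)
f = 1/420663 ≈ 2.3772e-6
Q(O) = -78 - 12*√O (Q(O) = -18 + 6*(-2*√O + (-13 + 3)) = -18 + 6*(-2*√O - 10) = -18 + 6*(-10 - 2*√O) = -18 + (-60 - 12*√O) = -78 - 12*√O)
s(Q(27)) + f = (-78 - 36*√3)² + 1/420663 = 1/420663 + (-78 - 36*√3)²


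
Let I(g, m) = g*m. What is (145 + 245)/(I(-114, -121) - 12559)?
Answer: 6/19 ≈ 0.31579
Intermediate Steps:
(145 + 245)/(I(-114, -121) - 12559) = (145 + 245)/(-114*(-121) - 12559) = 390/(13794 - 12559) = 390/1235 = 390*(1/1235) = 6/19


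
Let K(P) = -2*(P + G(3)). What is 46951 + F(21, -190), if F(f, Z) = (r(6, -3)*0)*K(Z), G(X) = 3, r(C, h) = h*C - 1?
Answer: 46951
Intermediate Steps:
r(C, h) = -1 + C*h (r(C, h) = C*h - 1 = -1 + C*h)
K(P) = -6 - 2*P (K(P) = -2*(P + 3) = -2*(3 + P) = -6 - 2*P)
F(f, Z) = 0 (F(f, Z) = ((-1 + 6*(-3))*0)*(-6 - 2*Z) = ((-1 - 18)*0)*(-6 - 2*Z) = (-19*0)*(-6 - 2*Z) = 0*(-6 - 2*Z) = 0)
46951 + F(21, -190) = 46951 + 0 = 46951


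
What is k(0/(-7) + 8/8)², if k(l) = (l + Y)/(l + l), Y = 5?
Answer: 9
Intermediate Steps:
k(l) = (5 + l)/(2*l) (k(l) = (l + 5)/(l + l) = (5 + l)/((2*l)) = (5 + l)*(1/(2*l)) = (5 + l)/(2*l))
k(0/(-7) + 8/8)² = ((5 + (0/(-7) + 8/8))/(2*(0/(-7) + 8/8)))² = ((5 + (0*(-⅐) + 8*(⅛)))/(2*(0*(-⅐) + 8*(⅛))))² = ((5 + (0 + 1))/(2*(0 + 1)))² = ((½)*(5 + 1)/1)² = ((½)*1*6)² = 3² = 9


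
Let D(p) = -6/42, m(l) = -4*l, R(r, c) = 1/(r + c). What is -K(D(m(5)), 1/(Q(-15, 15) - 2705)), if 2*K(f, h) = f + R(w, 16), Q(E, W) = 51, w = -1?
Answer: 4/105 ≈ 0.038095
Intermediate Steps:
R(r, c) = 1/(c + r)
D(p) = -⅐ (D(p) = -6*1/42 = -⅐)
K(f, h) = 1/30 + f/2 (K(f, h) = (f + 1/(16 - 1))/2 = (f + 1/15)/2 = (1/15 + f)/2 = 1/30 + f/2)
-K(D(m(5)), 1/(Q(-15, 15) - 2705)) = -(1/30 + (½)*(-⅐)) = -(1/30 - 1/14) = -1*(-4/105) = 4/105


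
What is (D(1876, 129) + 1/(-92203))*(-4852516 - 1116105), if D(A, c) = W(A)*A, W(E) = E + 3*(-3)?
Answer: -1927508076521592375/92203 ≈ -2.0905e+13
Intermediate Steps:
W(E) = -9 + E (W(E) = E - 9 = -9 + E)
D(A, c) = A*(-9 + A) (D(A, c) = (-9 + A)*A = A*(-9 + A))
(D(1876, 129) + 1/(-92203))*(-4852516 - 1116105) = (1876*(-9 + 1876) + 1/(-92203))*(-4852516 - 1116105) = (1876*1867 - 1/92203)*(-5968621) = (3502492 - 1/92203)*(-5968621) = (322940269875/92203)*(-5968621) = -1927508076521592375/92203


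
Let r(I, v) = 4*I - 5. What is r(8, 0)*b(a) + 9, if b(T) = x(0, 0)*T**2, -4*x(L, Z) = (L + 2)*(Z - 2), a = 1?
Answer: 36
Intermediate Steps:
r(I, v) = -5 + 4*I
x(L, Z) = -(-2 + Z)*(2 + L)/4 (x(L, Z) = -(L + 2)*(Z - 2)/4 = -(2 + L)*(-2 + Z)/4 = -(-2 + Z)*(2 + L)/4)
b(T) = T**2 (b(T) = (1 + (1/2)*0 - 1/2*0 - 1/4*0*0)*T**2 = (1 + 0 + 0 + 0)*T**2 = 1*T**2 = T**2)
r(8, 0)*b(a) + 9 = (-5 + 4*8)*1**2 + 9 = (-5 + 32)*1 + 9 = 27*1 + 9 = 27 + 9 = 36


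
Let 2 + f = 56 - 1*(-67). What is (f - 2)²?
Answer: 14161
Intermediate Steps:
f = 121 (f = -2 + (56 - 1*(-67)) = -2 + (56 + 67) = -2 + 123 = 121)
(f - 2)² = (121 - 2)² = 119² = 14161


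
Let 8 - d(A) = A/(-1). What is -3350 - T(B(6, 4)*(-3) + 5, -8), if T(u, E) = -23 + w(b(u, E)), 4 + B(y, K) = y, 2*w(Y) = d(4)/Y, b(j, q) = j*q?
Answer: -13311/4 ≈ -3327.8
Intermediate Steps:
d(A) = 8 + A (d(A) = 8 - A/(-1) = 8 - A*(-1) = 8 - (-1)*A = 8 + A)
w(Y) = 6/Y (w(Y) = ((8 + 4)/Y)/2 = (12/Y)/2 = 6/Y)
B(y, K) = -4 + y
T(u, E) = -23 + 6/(E*u) (T(u, E) = -23 + 6/((u*E)) = -23 + 6/((E*u)) = -23 + 6*(1/(E*u)) = -23 + 6/(E*u))
-3350 - T(B(6, 4)*(-3) + 5, -8) = -3350 - (-23 + 6/(-8*((-4 + 6)*(-3) + 5))) = -3350 - (-23 + 6*(-⅛)/(2*(-3) + 5)) = -3350 - (-23 + 6*(-⅛)/(-6 + 5)) = -3350 - (-23 + 6*(-⅛)/(-1)) = -3350 - (-23 + 6*(-⅛)*(-1)) = -3350 - (-23 + ¾) = -3350 - 1*(-89/4) = -3350 + 89/4 = -13311/4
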